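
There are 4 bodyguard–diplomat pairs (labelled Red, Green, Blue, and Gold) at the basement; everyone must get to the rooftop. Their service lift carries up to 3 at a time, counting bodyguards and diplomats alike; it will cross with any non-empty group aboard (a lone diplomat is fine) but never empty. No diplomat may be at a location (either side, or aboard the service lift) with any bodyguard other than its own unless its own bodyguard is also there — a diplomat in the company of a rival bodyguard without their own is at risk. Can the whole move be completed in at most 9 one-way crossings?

Yes

Yes — this plan uses 9 crossings (≤ 9):
1. bodyguard Red and diplomat Red cross → the rooftop.
2. bodyguard Red crosses ← the basement.
3. bodyguard Green, bodyguard Red, and diplomat Green cross → the rooftop.
4. bodyguard Red and diplomat Red cross ← the basement.
5. bodyguard Blue, bodyguard Gold, and bodyguard Red cross → the rooftop.
6. diplomat Green crosses ← the basement.
7. diplomat Green and diplomat Red cross → the rooftop.
8. diplomat Red crosses ← the basement.
9. diplomat Blue, diplomat Gold, and diplomat Red cross → the rooftop.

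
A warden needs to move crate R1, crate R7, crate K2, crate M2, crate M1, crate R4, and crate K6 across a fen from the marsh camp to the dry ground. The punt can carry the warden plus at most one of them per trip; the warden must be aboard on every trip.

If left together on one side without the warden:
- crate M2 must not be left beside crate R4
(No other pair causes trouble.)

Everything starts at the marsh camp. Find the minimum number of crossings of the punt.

Counting alone: the warden can take at most 1 across per trip to the dry ground, so moving all 7 needs at least 7 loaded trips out, with a return between consecutive ones — at least 13 crossings.
The plan below uses exactly 13 crossings, so it is optimal:
1. Warden goes to the dry ground with crate M2.  [the marsh camp: crate K2, crate K6, crate M1, crate R1, crate R4, crate R7 | the dry ground: crate M2]
2. Warden goes back to the marsh camp alone.  [the marsh camp: crate K2, crate K6, crate M1, crate R1, crate R4, crate R7 | the dry ground: crate M2]
3. Warden goes to the dry ground with crate R1.  [the marsh camp: crate K2, crate K6, crate M1, crate R4, crate R7 | the dry ground: crate M2, crate R1]
4. Warden goes back to the marsh camp alone.  [the marsh camp: crate K2, crate K6, crate M1, crate R4, crate R7 | the dry ground: crate M2, crate R1]
5. Warden goes to the dry ground with crate R7.  [the marsh camp: crate K2, crate K6, crate M1, crate R4 | the dry ground: crate M2, crate R1, crate R7]
6. Warden goes back to the marsh camp alone.  [the marsh camp: crate K2, crate K6, crate M1, crate R4 | the dry ground: crate M2, crate R1, crate R7]
7. Warden goes to the dry ground with crate K2.  [the marsh camp: crate K6, crate M1, crate R4 | the dry ground: crate K2, crate M2, crate R1, crate R7]
8. Warden goes back to the marsh camp alone.  [the marsh camp: crate K6, crate M1, crate R4 | the dry ground: crate K2, crate M2, crate R1, crate R7]
9. Warden goes to the dry ground with crate M1.  [the marsh camp: crate K6, crate R4 | the dry ground: crate K2, crate M1, crate M2, crate R1, crate R7]
10. Warden goes back to the marsh camp alone.  [the marsh camp: crate K6, crate R4 | the dry ground: crate K2, crate M1, crate M2, crate R1, crate R7]
11. Warden goes to the dry ground with crate K6.  [the marsh camp: crate R4 | the dry ground: crate K2, crate K6, crate M1, crate M2, crate R1, crate R7]
12. Warden goes back to the marsh camp alone.  [the marsh camp: crate R4 | the dry ground: crate K2, crate K6, crate M1, crate M2, crate R1, crate R7]
13. Warden goes to the dry ground with crate R4.  [the marsh camp: — | the dry ground: crate K2, crate K6, crate M1, crate M2, crate R1, crate R4, crate R7]

13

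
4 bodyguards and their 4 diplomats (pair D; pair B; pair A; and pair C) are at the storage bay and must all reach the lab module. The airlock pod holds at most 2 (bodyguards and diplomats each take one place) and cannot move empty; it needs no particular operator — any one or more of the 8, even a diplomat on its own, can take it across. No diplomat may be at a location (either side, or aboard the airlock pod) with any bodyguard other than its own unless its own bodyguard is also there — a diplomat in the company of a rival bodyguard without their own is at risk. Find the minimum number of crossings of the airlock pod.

Following every safe sequence of crossings from the start, the most of the 8 that can be at the lab module as the airlock pod arrives there on crossings 1, 3, 5 is 2, 3, 4 respectively; the best ever achieved is 4 of 8.
From crossing 7 on, no configuration arises that was not already reachable earlier: only 44 distinct safe configurations (who is on which side, and where the airlock pod is) can ever be reached, none of them has everyone across, and every continuation just revisits them. So no valid plan exists.

impossible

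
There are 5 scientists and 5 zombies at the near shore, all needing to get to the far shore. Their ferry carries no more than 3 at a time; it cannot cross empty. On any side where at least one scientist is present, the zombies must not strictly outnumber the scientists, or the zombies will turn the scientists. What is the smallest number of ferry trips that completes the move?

11

Counting alone: each trip to the far shore takes at most 3 across and each return brings at least 1 back, so after t trips out (and t−1 returns) at most 3t − (t−1) of the 10 are across; that first reaches 10 at t = 5, so at least 9 crossings are needed.
The safety rule pushes this higher. Following every safe sequence of crossings, the most of the 10 that can be at the far shore as the ferry arrives there on crossing 9 is 9 — never all 10.
So no plan with fewer than 11 crossings exists, and this one achieves 11:
1. 2 zombies → the far shore.  (the near shore: 5S 3Z; the far shore: 0S 2Z)
2. 1 zombie ← the near shore.  (the near shore: 5S 4Z; the far shore: 0S 1Z)
3. 3 zombies → the far shore.  (the near shore: 5S 1Z; the far shore: 0S 4Z)
4. 1 zombie ← the near shore.  (the near shore: 5S 2Z; the far shore: 0S 3Z)
5. 3 scientists → the far shore.  (the near shore: 2S 2Z; the far shore: 3S 3Z)
6. 1 scientist and 1 zombie ← the near shore.  (the near shore: 3S 3Z; the far shore: 2S 2Z)
7. 3 scientists → the far shore.  (the near shore: 0S 3Z; the far shore: 5S 2Z)
8. 1 zombie ← the near shore.  (the near shore: 0S 4Z; the far shore: 5S 1Z)
9. 2 zombies → the far shore.  (the near shore: 0S 2Z; the far shore: 5S 3Z)
10. 1 zombie ← the near shore.  (the near shore: 0S 3Z; the far shore: 5S 2Z)
11. 3 zombies → the far shore.  (the near shore: 0S 0Z; the far shore: 5S 5Z)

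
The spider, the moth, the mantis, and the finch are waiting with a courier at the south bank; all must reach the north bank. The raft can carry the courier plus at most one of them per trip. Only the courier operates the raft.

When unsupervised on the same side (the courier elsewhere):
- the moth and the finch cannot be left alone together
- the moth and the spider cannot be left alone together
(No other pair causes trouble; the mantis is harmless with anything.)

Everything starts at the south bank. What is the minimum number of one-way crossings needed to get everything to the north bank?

Counting alone: the courier can take at most 1 across per trip to the north bank, so moving all 4 needs at least 4 loaded trips out, with a return between consecutive ones — at least 7 crossings.
The safety rule pushes this higher. Following every safe sequence of crossings, the most of the 4 that can be at the north bank as the raft arrives there on crossing 7 is 3 — never all 4.
So no plan with fewer than 9 crossings exists, and this one achieves 9:
1. Courier goes to the north bank with the moth.  [the south bank: the finch, the mantis, the spider | the north bank: the moth]
2. Courier goes back to the south bank alone.  [the south bank: the finch, the mantis, the spider | the north bank: the moth]
3. Courier goes to the north bank with the spider.  [the south bank: the finch, the mantis | the north bank: the moth, the spider]
4. Courier goes back to the south bank with the moth.  [the south bank: the finch, the mantis, the moth | the north bank: the spider]
5. Courier goes to the north bank with the finch.  [the south bank: the mantis, the moth | the north bank: the finch, the spider]
6. Courier goes back to the south bank alone.  [the south bank: the mantis, the moth | the north bank: the finch, the spider]
7. Courier goes to the north bank with the mantis.  [the south bank: the moth | the north bank: the finch, the mantis, the spider]
8. Courier goes back to the south bank alone.  [the south bank: the moth | the north bank: the finch, the mantis, the spider]
9. Courier goes to the north bank with the moth.  [the south bank: — | the north bank: the finch, the mantis, the moth, the spider]

9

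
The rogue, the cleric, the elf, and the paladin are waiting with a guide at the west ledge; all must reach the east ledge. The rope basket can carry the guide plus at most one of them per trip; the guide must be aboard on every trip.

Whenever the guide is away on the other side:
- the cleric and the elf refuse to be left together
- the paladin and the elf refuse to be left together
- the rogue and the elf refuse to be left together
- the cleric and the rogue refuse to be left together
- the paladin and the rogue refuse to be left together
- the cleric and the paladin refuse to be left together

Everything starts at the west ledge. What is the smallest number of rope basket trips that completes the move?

impossible

Whatever the first load, the items left behind include a forbidden pair without the guide. No opening move is safe, so no plan exists.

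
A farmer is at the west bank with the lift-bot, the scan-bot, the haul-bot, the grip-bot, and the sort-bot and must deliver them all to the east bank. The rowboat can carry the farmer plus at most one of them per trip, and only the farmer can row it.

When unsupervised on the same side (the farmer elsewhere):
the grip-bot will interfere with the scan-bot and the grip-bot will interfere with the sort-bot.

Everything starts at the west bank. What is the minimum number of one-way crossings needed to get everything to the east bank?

Counting alone: the farmer can take at most 1 across per trip to the east bank, so moving all 5 needs at least 5 loaded trips out, with a return between consecutive ones — at least 9 crossings.
The safety rule pushes this higher. Following every safe sequence of crossings, the most of the 5 that can be at the east bank as the rowboat arrives there on crossing 9 is 4 — never all 5.
So no plan with fewer than 11 crossings exists, and this one achieves 11:
1. Farmer goes to the east bank with the grip-bot.
2. Farmer goes back to the west bank alone.
3. Farmer goes to the east bank with the lift-bot.
4. Farmer goes back to the west bank alone.
5. Farmer goes to the east bank with the scan-bot.
6. Farmer goes back to the west bank with the grip-bot.
7. Farmer goes to the east bank with the sort-bot.
8. Farmer goes back to the west bank alone.
9. Farmer goes to the east bank with the haul-bot.
10. Farmer goes back to the west bank alone.
11. Farmer goes to the east bank with the grip-bot.

11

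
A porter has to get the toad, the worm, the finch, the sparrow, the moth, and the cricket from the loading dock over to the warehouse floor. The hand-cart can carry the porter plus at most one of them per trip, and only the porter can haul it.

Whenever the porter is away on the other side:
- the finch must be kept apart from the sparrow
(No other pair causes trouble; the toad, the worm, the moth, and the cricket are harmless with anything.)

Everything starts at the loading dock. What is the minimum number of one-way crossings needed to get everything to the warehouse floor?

Counting alone: the porter can take at most 1 across per trip to the warehouse floor, so moving all 6 needs at least 6 loaded trips out, with a return between consecutive ones — at least 11 crossings.
The plan below uses exactly 11 crossings, so it is optimal:
1. Porter goes to the warehouse floor with the finch.  [the loading dock: the cricket, the moth, the sparrow, the toad, the worm | the warehouse floor: the finch]
2. Porter goes back to the loading dock alone.  [the loading dock: the cricket, the moth, the sparrow, the toad, the worm | the warehouse floor: the finch]
3. Porter goes to the warehouse floor with the toad.  [the loading dock: the cricket, the moth, the sparrow, the worm | the warehouse floor: the finch, the toad]
4. Porter goes back to the loading dock alone.  [the loading dock: the cricket, the moth, the sparrow, the worm | the warehouse floor: the finch, the toad]
5. Porter goes to the warehouse floor with the worm.  [the loading dock: the cricket, the moth, the sparrow | the warehouse floor: the finch, the toad, the worm]
6. Porter goes back to the loading dock alone.  [the loading dock: the cricket, the moth, the sparrow | the warehouse floor: the finch, the toad, the worm]
7. Porter goes to the warehouse floor with the moth.  [the loading dock: the cricket, the sparrow | the warehouse floor: the finch, the moth, the toad, the worm]
8. Porter goes back to the loading dock alone.  [the loading dock: the cricket, the sparrow | the warehouse floor: the finch, the moth, the toad, the worm]
9. Porter goes to the warehouse floor with the cricket.  [the loading dock: the sparrow | the warehouse floor: the cricket, the finch, the moth, the toad, the worm]
10. Porter goes back to the loading dock alone.  [the loading dock: the sparrow | the warehouse floor: the cricket, the finch, the moth, the toad, the worm]
11. Porter goes to the warehouse floor with the sparrow.  [the loading dock: — | the warehouse floor: the cricket, the finch, the moth, the sparrow, the toad, the worm]

11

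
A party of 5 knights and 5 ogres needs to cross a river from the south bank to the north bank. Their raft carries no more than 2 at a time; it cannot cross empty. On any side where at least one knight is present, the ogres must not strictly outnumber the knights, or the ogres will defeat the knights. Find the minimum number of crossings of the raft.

Following every safe sequence of crossings from the start, the most of the 10 that can be at the north bank as the raft arrives there on crossings 1, 3, 5, 7 is 2, 3, 4, 5 respectively; the best ever achieved is 5 of 10.
From crossing 9 on, no configuration arises that was not already reachable earlier: only 13 distinct safe configurations (who is on which side, and where the raft is) can ever be reached, none of them has everyone across, and every continuation just revisits them. They are: 0 knights + 0 ogres across (raft back at the start); 0 knights + 1 ogre across (raft there); 0 knights + 1 ogre across (raft back at the start); 0 knights + 2 ogres across (raft there); 0 knights + 2 ogres across (raft back at the start); 0 knights + 3 ogres across (raft there); 0 knights + 3 ogres across (raft back at the start); 0 knights + 4 ogres across (raft there); 0 knights + 4 ogres across (raft back at the start); 0 knights + 5 ogres across (raft there); 1 knight + 1 ogre across (raft there); 1 knight + 1 ogre across (raft back at the start); 2 knights + 2 ogres across (raft there). So no valid plan exists.

impossible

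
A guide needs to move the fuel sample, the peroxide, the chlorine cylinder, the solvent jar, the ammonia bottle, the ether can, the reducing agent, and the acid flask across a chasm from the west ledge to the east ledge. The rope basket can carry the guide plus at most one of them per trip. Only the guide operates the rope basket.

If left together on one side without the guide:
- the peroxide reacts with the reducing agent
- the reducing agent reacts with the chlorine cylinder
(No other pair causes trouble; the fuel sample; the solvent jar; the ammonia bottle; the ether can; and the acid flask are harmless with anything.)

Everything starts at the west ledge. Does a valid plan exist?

Yes

1. Guide goes to the east ledge with the reducing agent.
2. Guide goes back to the west ledge alone.
3. Guide goes to the east ledge with the fuel sample.
4. Guide goes back to the west ledge alone.
5. Guide goes to the east ledge with the peroxide.
6. Guide goes back to the west ledge with the reducing agent.
7. Guide goes to the east ledge with the chlorine cylinder.
8. Guide goes back to the west ledge alone.
9. Guide goes to the east ledge with the solvent jar.
10. Guide goes back to the west ledge alone.
11. Guide goes to the east ledge with the ammonia bottle.
12. Guide goes back to the west ledge alone.
13. Guide goes to the east ledge with the ether can.
14. Guide goes back to the west ledge alone.
15. Guide goes to the east ledge with the acid flask.
16. Guide goes back to the west ledge alone.
17. Guide goes to the east ledge with the reducing agent.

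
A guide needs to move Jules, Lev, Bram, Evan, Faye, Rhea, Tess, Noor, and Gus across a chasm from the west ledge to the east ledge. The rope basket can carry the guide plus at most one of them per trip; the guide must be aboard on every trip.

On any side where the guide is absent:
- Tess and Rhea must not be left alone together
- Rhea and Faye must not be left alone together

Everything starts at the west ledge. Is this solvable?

1. Guide goes to the east ledge with Rhea.
2. Guide goes back to the west ledge alone.
3. Guide goes to the east ledge with Jules.
4. Guide goes back to the west ledge alone.
5. Guide goes to the east ledge with Lev.
6. Guide goes back to the west ledge alone.
7. Guide goes to the east ledge with Bram.
8. Guide goes back to the west ledge alone.
9. Guide goes to the east ledge with Evan.
10. Guide goes back to the west ledge alone.
11. Guide goes to the east ledge with Faye.
12. Guide goes back to the west ledge with Rhea.
13. Guide goes to the east ledge with Tess.
14. Guide goes back to the west ledge alone.
15. Guide goes to the east ledge with Noor.
16. Guide goes back to the west ledge alone.
17. Guide goes to the east ledge with Gus.
18. Guide goes back to the west ledge alone.
19. Guide goes to the east ledge with Rhea.

Yes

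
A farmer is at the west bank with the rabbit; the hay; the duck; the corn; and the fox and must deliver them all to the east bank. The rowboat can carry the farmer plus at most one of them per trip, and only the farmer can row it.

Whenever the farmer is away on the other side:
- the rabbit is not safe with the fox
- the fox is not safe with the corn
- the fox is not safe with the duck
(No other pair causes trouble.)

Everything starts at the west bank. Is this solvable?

Following every safe sequence of crossings from the start, the most of the 5 that can be at the east bank as the rowboat arrives there on crossings 1, 3, 5 is 1, 2, 3 respectively; the best ever achieved is 3 of 5.
From crossing 7 on, no configuration arises that was not already reachable earlier: only 18 distinct safe configurations (who is on which side, and where the rowboat is) can ever be reached, none of them has everyone across, and every continuation just revisits them. So no valid plan exists.

No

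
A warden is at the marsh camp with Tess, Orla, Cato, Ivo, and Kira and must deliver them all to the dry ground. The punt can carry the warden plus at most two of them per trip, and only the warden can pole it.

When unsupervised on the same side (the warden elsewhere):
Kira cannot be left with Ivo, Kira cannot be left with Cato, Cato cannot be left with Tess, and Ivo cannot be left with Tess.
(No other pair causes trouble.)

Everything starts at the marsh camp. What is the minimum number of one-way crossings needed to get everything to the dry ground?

Counting alone: the warden can take at most 2 across per trip to the dry ground, so moving all 5 needs at least 3 loaded trips out, with a return between consecutive ones — at least 5 crossings.
The plan below uses exactly 5 crossings, so it is optimal:
1. Warden goes to the dry ground with Kira and Tess.  [the marsh camp: Cato, Ivo, Orla | the dry ground: Kira, Tess]
2. Warden goes back to the marsh camp alone.  [the marsh camp: Cato, Ivo, Orla | the dry ground: Kira, Tess]
3. Warden goes to the dry ground with Orla.  [the marsh camp: Cato, Ivo | the dry ground: Kira, Orla, Tess]
4. Warden goes back to the marsh camp alone.  [the marsh camp: Cato, Ivo | the dry ground: Kira, Orla, Tess]
5. Warden goes to the dry ground with Cato and Ivo.  [the marsh camp: — | the dry ground: Cato, Ivo, Kira, Orla, Tess]

5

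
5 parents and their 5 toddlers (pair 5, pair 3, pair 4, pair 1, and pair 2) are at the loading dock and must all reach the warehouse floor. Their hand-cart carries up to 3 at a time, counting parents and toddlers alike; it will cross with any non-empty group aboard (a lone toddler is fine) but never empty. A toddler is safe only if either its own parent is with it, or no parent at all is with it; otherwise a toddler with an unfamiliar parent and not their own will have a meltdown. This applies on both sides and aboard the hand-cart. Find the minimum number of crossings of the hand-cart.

11

Counting alone: each trip to the warehouse floor takes at most 3 across and each return brings at least 1 back, so after t trips out (and t−1 returns) at most 3t − (t−1) of the 10 are across; that first reaches 10 at t = 5, so at least 9 crossings are needed.
The safety rule pushes this higher. Following every safe sequence of crossings, the most of the 10 that can be at the warehouse floor as the hand-cart arrives there on crossing 9 is 9 — never all 10.
So no plan with fewer than 11 crossings exists, and this one achieves 11:
1. parent 5 and toddler 5 cross → the warehouse floor.
2. parent 5 crosses ← the loading dock.
3. toddler 1, toddler 3, and toddler 4 cross → the warehouse floor.
4. toddler 5 crosses ← the loading dock.
5. parent 1, parent 3, and parent 4 cross → the warehouse floor.
6. parent 3 and toddler 3 cross ← the loading dock.
7. parent 2, parent 3, and parent 5 cross → the warehouse floor.
8. toddler 4 crosses ← the loading dock.
9. toddler 3 and toddler 5 cross → the warehouse floor.
10. toddler 5 crosses ← the loading dock.
11. toddler 2, toddler 4, and toddler 5 cross → the warehouse floor.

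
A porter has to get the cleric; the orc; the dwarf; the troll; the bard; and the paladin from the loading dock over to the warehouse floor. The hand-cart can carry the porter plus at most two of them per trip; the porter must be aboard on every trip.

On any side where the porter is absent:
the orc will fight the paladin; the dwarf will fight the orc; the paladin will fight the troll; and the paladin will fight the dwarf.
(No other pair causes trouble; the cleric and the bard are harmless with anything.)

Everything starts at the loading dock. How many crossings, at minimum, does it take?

9

Counting alone: the porter can take at most 2 across per trip to the warehouse floor, so moving all 6 needs at least 3 loaded trips out, with a return between consecutive ones — at least 5 crossings.
The safety rule pushes this higher. Following every safe sequence of crossings, the most of the 6 that can be at the warehouse floor as the hand-cart arrives there on crossings 5, 7 is 4, 5 respectively — never all 6.
So no plan with fewer than 9 crossings exists, and this one achieves 9:
1. Porter goes to the warehouse floor with the orc and the paladin.
2. Porter goes back to the loading dock with the orc.
3. Porter goes to the warehouse floor with the cleric and the orc.
4. Porter goes back to the loading dock with the orc.
5. Porter goes to the warehouse floor with the orc and the troll.
6. Porter goes back to the loading dock with the paladin.
7. Porter goes to the warehouse floor with the bard and the dwarf.
8. Porter goes back to the loading dock with the orc.
9. Porter goes to the warehouse floor with the orc and the paladin.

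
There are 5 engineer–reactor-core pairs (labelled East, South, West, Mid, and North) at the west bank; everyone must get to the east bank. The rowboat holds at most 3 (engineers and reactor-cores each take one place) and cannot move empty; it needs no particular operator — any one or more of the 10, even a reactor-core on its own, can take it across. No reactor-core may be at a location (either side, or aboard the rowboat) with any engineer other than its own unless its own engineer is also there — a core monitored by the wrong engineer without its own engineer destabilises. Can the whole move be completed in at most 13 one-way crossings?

Yes — this plan uses 11 crossings (≤ 13):
1. engineer East and reactor-core East cross → the east bank.
2. engineer East crosses ← the west bank.
3. reactor-core Mid, reactor-core South, and reactor-core West cross → the east bank.
4. reactor-core East crosses ← the west bank.
5. engineer Mid, engineer South, and engineer West cross → the east bank.
6. engineer South and reactor-core South cross ← the west bank.
7. engineer East, engineer North, and engineer South cross → the east bank.
8. reactor-core West crosses ← the west bank.
9. reactor-core East and reactor-core South cross → the east bank.
10. reactor-core East crosses ← the west bank.
11. reactor-core East, reactor-core North, and reactor-core West cross → the east bank.

Yes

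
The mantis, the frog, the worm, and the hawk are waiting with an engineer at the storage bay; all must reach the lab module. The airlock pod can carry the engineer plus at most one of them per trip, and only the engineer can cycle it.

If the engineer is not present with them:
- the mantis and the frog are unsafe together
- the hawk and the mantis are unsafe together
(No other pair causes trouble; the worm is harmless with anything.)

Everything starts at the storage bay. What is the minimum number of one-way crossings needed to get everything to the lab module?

Counting alone: the engineer can take at most 1 across per trip to the lab module, so moving all 4 needs at least 4 loaded trips out, with a return between consecutive ones — at least 7 crossings.
The safety rule pushes this higher. Following every safe sequence of crossings, the most of the 4 that can be at the lab module as the airlock pod arrives there on crossing 7 is 3 — never all 4.
So no plan with fewer than 9 crossings exists, and this one achieves 9:
1. Engineer goes to the lab module with the mantis.  [the storage bay: the frog, the hawk, the worm | the lab module: the mantis]
2. Engineer goes back to the storage bay alone.  [the storage bay: the frog, the hawk, the worm | the lab module: the mantis]
3. Engineer goes to the lab module with the frog.  [the storage bay: the hawk, the worm | the lab module: the frog, the mantis]
4. Engineer goes back to the storage bay with the mantis.  [the storage bay: the hawk, the mantis, the worm | the lab module: the frog]
5. Engineer goes to the lab module with the hawk.  [the storage bay: the mantis, the worm | the lab module: the frog, the hawk]
6. Engineer goes back to the storage bay alone.  [the storage bay: the mantis, the worm | the lab module: the frog, the hawk]
7. Engineer goes to the lab module with the worm.  [the storage bay: the mantis | the lab module: the frog, the hawk, the worm]
8. Engineer goes back to the storage bay alone.  [the storage bay: the mantis | the lab module: the frog, the hawk, the worm]
9. Engineer goes to the lab module with the mantis.  [the storage bay: — | the lab module: the frog, the hawk, the mantis, the worm]

9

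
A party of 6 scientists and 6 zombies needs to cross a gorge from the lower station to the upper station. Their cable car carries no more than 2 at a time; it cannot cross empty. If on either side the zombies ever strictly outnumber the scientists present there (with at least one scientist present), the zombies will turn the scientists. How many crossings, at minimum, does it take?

Following every safe sequence of crossings from the start, the most of the 12 that can be at the upper station as the cable car arrives there on crossings 1, 3, 5, 7, 9 is 2, 3, 4, 5, 6 respectively; the best ever achieved is 6 of 12.
From crossing 11 on, no configuration arises that was not already reachable earlier: only 15 distinct safe configurations (who is on which side, and where the cable car is) can ever be reached, none of them has everyone across, and every continuation just revisits them. They are: 0 scientists + 0 zombies across (cable car back at the start); 0 scientists + 1 zombie across (cable car there); 0 scientists + 1 zombie across (cable car back at the start); 0 scientists + 2 zombies across (cable car there); 0 scientists + 2 zombies across (cable car back at the start); 0 scientists + 3 zombies across (cable car there); 0 scientists + 3 zombies across (cable car back at the start); 0 scientists + 4 zombies across (cable car there); 0 scientists + 4 zombies across (cable car back at the start); 0 scientists + 5 zombies across (cable car there); 0 scientists + 5 zombies across (cable car back at the start); 0 scientists + 6 zombies across (cable car there); 1 scientist + 1 zombie across (cable car there); 1 scientist + 1 zombie across (cable car back at the start); 2 scientists + 2 zombies across (cable car there). So no valid plan exists.

impossible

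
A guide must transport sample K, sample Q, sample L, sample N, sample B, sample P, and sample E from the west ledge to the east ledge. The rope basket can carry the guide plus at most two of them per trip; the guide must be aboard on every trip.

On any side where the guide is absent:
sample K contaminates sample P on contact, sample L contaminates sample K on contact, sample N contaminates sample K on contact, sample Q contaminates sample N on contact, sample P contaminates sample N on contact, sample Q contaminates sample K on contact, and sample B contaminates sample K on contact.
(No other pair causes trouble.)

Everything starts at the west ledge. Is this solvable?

Yes

1. Guide goes to the east ledge with sample K and sample N.  [the west ledge: sample B, sample E, sample L, sample P, sample Q | the east ledge: sample K, sample N]
2. Guide goes back to the west ledge with sample K.  [the west ledge: sample B, sample E, sample K, sample L, sample P, sample Q | the east ledge: sample N]
3. Guide goes to the east ledge with sample K and sample L.  [the west ledge: sample B, sample E, sample P, sample Q | the east ledge: sample K, sample L, sample N]
4. Guide goes back to the west ledge with sample K.  [the west ledge: sample B, sample E, sample K, sample P, sample Q | the east ledge: sample L, sample N]
5. Guide goes to the east ledge with sample B and sample K.  [the west ledge: sample E, sample P, sample Q | the east ledge: sample B, sample K, sample L, sample N]
6. Guide goes back to the west ledge with sample K.  [the west ledge: sample E, sample K, sample P, sample Q | the east ledge: sample B, sample L, sample N]
7. Guide goes to the east ledge with sample E and sample K.  [the west ledge: sample P, sample Q | the east ledge: sample B, sample E, sample K, sample L, sample N]
8. Guide goes back to the west ledge with sample K.  [the west ledge: sample K, sample P, sample Q | the east ledge: sample B, sample E, sample L, sample N]
9. Guide goes to the east ledge with sample P and sample Q.  [the west ledge: sample K | the east ledge: sample B, sample E, sample L, sample N, sample P, sample Q]
10. Guide goes back to the west ledge with sample N.  [the west ledge: sample K, sample N | the east ledge: sample B, sample E, sample L, sample P, sample Q]
11. Guide goes to the east ledge with sample K and sample N.  [the west ledge: — | the east ledge: sample B, sample E, sample K, sample L, sample N, sample P, sample Q]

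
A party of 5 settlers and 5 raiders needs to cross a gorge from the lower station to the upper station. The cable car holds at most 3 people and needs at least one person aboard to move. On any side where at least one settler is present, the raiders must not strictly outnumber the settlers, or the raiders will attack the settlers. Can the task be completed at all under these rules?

Yes

1. 2 raiders → the upper station.  (the lower station: 5S 3R; the upper station: 0S 2R)
2. 1 raider ← the lower station.  (the lower station: 5S 4R; the upper station: 0S 1R)
3. 3 raiders → the upper station.  (the lower station: 5S 1R; the upper station: 0S 4R)
4. 1 raider ← the lower station.  (the lower station: 5S 2R; the upper station: 0S 3R)
5. 3 settlers → the upper station.  (the lower station: 2S 2R; the upper station: 3S 3R)
6. 1 settler and 1 raider ← the lower station.  (the lower station: 3S 3R; the upper station: 2S 2R)
7. 3 settlers → the upper station.  (the lower station: 0S 3R; the upper station: 5S 2R)
8. 1 raider ← the lower station.  (the lower station: 0S 4R; the upper station: 5S 1R)
9. 2 raiders → the upper station.  (the lower station: 0S 2R; the upper station: 5S 3R)
10. 1 raider ← the lower station.  (the lower station: 0S 3R; the upper station: 5S 2R)
11. 3 raiders → the upper station.  (the lower station: 0S 0R; the upper station: 5S 5R)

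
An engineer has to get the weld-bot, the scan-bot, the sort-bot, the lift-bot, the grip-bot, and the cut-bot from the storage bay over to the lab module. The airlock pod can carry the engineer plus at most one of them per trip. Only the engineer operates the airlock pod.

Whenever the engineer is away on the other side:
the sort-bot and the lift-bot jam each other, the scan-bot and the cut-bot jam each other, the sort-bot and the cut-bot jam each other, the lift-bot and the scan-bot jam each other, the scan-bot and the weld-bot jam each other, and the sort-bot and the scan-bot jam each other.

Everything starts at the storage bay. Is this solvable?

No

Whatever the first load, the items left behind include a forbidden pair without the engineer. No opening move is safe, so no plan exists.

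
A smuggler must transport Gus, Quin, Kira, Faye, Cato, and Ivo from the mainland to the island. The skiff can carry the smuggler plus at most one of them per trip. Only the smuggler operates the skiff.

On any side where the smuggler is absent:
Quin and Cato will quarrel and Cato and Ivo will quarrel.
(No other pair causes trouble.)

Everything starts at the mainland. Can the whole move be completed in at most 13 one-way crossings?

Yes

Yes — this plan uses 13 crossings (≤ 13):
1. Smuggler goes to the island with Cato.
2. Smuggler goes back to the mainland alone.
3. Smuggler goes to the island with Gus.
4. Smuggler goes back to the mainland alone.
5. Smuggler goes to the island with Quin.
6. Smuggler goes back to the mainland with Cato.
7. Smuggler goes to the island with Ivo.
8. Smuggler goes back to the mainland alone.
9. Smuggler goes to the island with Kira.
10. Smuggler goes back to the mainland alone.
11. Smuggler goes to the island with Faye.
12. Smuggler goes back to the mainland alone.
13. Smuggler goes to the island with Cato.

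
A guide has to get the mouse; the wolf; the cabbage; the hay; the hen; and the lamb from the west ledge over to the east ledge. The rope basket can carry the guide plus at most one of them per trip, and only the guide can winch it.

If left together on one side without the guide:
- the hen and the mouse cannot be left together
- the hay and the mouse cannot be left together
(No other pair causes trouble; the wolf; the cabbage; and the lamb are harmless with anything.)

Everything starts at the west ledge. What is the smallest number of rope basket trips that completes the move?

13

Counting alone: the guide can take at most 1 across per trip to the east ledge, so moving all 6 needs at least 6 loaded trips out, with a return between consecutive ones — at least 11 crossings.
The safety rule pushes this higher. Following every safe sequence of crossings, the most of the 6 that can be at the east ledge as the rope basket arrives there on crossing 11 is 5 — never all 6.
So no plan with fewer than 13 crossings exists, and this one achieves 13:
1. Guide goes to the east ledge with the mouse.
2. Guide goes back to the west ledge alone.
3. Guide goes to the east ledge with the wolf.
4. Guide goes back to the west ledge alone.
5. Guide goes to the east ledge with the cabbage.
6. Guide goes back to the west ledge alone.
7. Guide goes to the east ledge with the hay.
8. Guide goes back to the west ledge with the mouse.
9. Guide goes to the east ledge with the hen.
10. Guide goes back to the west ledge alone.
11. Guide goes to the east ledge with the lamb.
12. Guide goes back to the west ledge alone.
13. Guide goes to the east ledge with the mouse.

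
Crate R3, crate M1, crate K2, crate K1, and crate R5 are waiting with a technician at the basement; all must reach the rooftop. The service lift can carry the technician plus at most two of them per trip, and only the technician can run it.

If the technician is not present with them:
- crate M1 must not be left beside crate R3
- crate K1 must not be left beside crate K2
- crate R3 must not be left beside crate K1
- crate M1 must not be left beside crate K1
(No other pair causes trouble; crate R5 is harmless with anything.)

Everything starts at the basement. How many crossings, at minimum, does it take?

Counting alone: the technician can take at most 2 across per trip to the rooftop, so moving all 5 needs at least 3 loaded trips out, with a return between consecutive ones — at least 5 crossings.
The safety rule pushes this higher. Following every safe sequence of crossings, the most of the 5 that can be at the rooftop as the service lift arrives there on crossing 5 is 4 — never all 5.
So no plan with fewer than 7 crossings exists, and this one achieves 7:
1. Technician goes to the rooftop with crate K1 and crate R3.  [the basement: crate K2, crate M1, crate R5 | the rooftop: crate K1, crate R3]
2. Technician goes back to the basement with crate R3.  [the basement: crate K2, crate M1, crate R3, crate R5 | the rooftop: crate K1]
3. Technician goes to the rooftop with crate K2 and crate R3.  [the basement: crate M1, crate R5 | the rooftop: crate K1, crate K2, crate R3]
4. Technician goes back to the basement with crate K1.  [the basement: crate K1, crate M1, crate R5 | the rooftop: crate K2, crate R3]
5. Technician goes to the rooftop with crate M1 and crate R5.  [the basement: crate K1 | the rooftop: crate K2, crate M1, crate R3, crate R5]
6. Technician goes back to the basement with crate R3.  [the basement: crate K1, crate R3 | the rooftop: crate K2, crate M1, crate R5]
7. Technician goes to the rooftop with crate K1 and crate R3.  [the basement: — | the rooftop: crate K1, crate K2, crate M1, crate R3, crate R5]

7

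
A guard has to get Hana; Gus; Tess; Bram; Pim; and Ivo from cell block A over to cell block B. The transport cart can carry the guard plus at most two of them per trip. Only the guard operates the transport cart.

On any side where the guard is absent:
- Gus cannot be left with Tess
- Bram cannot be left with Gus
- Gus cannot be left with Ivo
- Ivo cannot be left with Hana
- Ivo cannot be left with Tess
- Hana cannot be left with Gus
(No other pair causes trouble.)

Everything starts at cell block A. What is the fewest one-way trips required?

Counting alone: the guard can take at most 2 across per trip to cell block B, so moving all 6 needs at least 3 loaded trips out, with a return between consecutive ones — at least 5 crossings.
The safety rule pushes this higher. Following every safe sequence of crossings, the most of the 6 that can be at cell block B as the transport cart arrives there on crossings 5, 7 is 4, 5 respectively — never all 6.
So no plan with fewer than 9 crossings exists, and this one achieves 9:
1. Guard goes to cell block B with Gus and Ivo.  [cell block A: Bram, Hana, Pim, Tess | cell block B: Gus, Ivo]
2. Guard goes back to cell block A with Gus.  [cell block A: Bram, Gus, Hana, Pim, Tess | cell block B: Ivo]
3. Guard goes to cell block B with Bram and Gus.  [cell block A: Hana, Pim, Tess | cell block B: Bram, Gus, Ivo]
4. Guard goes back to cell block A with Gus.  [cell block A: Gus, Hana, Pim, Tess | cell block B: Bram, Ivo]
5. Guard goes to cell block B with Hana and Tess.  [cell block A: Gus, Pim | cell block B: Bram, Hana, Ivo, Tess]
6. Guard goes back to cell block A with Ivo.  [cell block A: Gus, Ivo, Pim | cell block B: Bram, Hana, Tess]
7. Guard goes to cell block B with Gus and Pim.  [cell block A: Ivo | cell block B: Bram, Gus, Hana, Pim, Tess]
8. Guard goes back to cell block A with Gus.  [cell block A: Gus, Ivo | cell block B: Bram, Hana, Pim, Tess]
9. Guard goes to cell block B with Gus and Ivo.  [cell block A: — | cell block B: Bram, Gus, Hana, Ivo, Pim, Tess]

9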